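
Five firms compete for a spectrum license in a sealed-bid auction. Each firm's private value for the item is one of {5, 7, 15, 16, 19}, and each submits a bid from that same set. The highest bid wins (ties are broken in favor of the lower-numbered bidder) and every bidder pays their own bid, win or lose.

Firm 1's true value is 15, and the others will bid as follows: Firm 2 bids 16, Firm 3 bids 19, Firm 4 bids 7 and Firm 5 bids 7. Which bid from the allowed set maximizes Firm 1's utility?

Bid 5: loses but pays 5, utility -5.
Bid 7: loses but pays 7, utility -7.
Bid 15: loses but pays 15, utility -15.
Bid 16: loses but pays 16, utility -16.
Bid 19: wins, pays 19, utility 15 - 19 = -4.
The best choice is 19 with utility -4.

19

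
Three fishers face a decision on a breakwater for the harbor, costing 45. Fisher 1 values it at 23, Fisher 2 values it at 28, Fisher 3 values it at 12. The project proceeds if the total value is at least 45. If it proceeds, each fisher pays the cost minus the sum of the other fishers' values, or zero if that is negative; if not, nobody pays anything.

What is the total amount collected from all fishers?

Total value 63 ≥ cost 45, so it is built.
Fisher 1: others sum to 40; max(0, 45 - 40) = 5.
Fisher 2: others sum to 35; max(0, 45 - 35) = 10.
Fisher 3: others sum to 51; max(0, 45 - 51) = 0.
Total collected = 5 + 10 + 0 = 15.

15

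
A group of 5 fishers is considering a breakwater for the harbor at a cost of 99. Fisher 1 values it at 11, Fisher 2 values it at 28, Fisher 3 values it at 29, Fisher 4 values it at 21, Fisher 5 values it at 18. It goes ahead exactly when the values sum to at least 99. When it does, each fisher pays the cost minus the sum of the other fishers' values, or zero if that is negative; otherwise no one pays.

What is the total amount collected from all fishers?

Total value 107 ≥ cost 99, so it is built.
Fisher 1: others sum to 96; max(0, 99 - 96) = 3.
Fisher 2: others sum to 79; max(0, 99 - 79) = 20.
Fisher 3: others sum to 78; max(0, 99 - 78) = 21.
Fisher 4: others sum to 86; max(0, 99 - 86) = 13.
Fisher 5: others sum to 89; max(0, 99 - 89) = 10.
Total collected = 3 + 20 + 21 + 13 + 10 = 67.

67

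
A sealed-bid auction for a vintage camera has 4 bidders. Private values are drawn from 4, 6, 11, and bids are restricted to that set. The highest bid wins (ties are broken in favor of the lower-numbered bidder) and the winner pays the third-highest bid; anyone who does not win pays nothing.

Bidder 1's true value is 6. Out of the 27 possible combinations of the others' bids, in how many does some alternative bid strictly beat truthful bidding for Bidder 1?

3

Others bid (4, 4, 11): truth gives 0; bid 11 gives 2 > 0. Violating.
Others bid (4, 11, 4): truth gives 0; bid 11 gives 2 > 0. Violating.
Others bid (11, 4, 4): truth gives 0; bid 11 gives 2 > 0. Violating.
Others bid (4, 4, 4): truth gives 2; no alternative beats it.
Others bid (4, 4, 6): truth gives 2; no alternative beats it.
(Checking all 27 profiles: 3 have a profitable deviation, 24 do not.)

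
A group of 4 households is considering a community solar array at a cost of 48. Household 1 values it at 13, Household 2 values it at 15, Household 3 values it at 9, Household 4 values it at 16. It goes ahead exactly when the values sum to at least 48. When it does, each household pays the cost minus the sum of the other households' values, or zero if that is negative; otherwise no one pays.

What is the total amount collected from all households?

33

Total value 53 ≥ cost 48, so it is built.
Household 1: others sum to 40; max(0, 48 - 40) = 8.
Household 2: others sum to 38; max(0, 48 - 38) = 10.
Household 3: others sum to 44; max(0, 48 - 44) = 4.
Household 4: others sum to 37; max(0, 48 - 37) = 11.
Total collected = 8 + 10 + 4 + 11 = 33.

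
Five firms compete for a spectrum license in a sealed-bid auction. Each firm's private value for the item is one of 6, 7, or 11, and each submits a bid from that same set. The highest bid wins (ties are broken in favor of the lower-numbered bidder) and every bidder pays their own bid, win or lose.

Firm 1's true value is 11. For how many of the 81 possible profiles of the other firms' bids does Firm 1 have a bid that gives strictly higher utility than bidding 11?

Others bid (6, 6, 6, 6): truth gives 0; bid 6 gives 5 > 0. Violating.
Others bid (6, 6, 6, 7): truth gives 0; bid 7 gives 4 > 0. Violating.
Others bid (6, 6, 7, 6): truth gives 0; bid 7 gives 4 > 0. Violating.
Others bid (6, 6, 7, 7): truth gives 0; bid 7 gives 4 > 0. Violating.
Others bid (6, 6, 6, 11): truth gives 0; no alternative beats it.
Others bid (6, 6, 7, 11): truth gives 0; no alternative beats it.
(Checking all 81 profiles: 16 have a profitable deviation, 65 do not.)

16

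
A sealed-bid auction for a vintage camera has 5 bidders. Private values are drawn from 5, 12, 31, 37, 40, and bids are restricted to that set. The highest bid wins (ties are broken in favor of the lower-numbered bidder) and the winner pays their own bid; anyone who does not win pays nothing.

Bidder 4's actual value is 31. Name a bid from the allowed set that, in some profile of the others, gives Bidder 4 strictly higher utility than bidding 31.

Suppose Bidder 1 bids 5, Bidder 2 bids 5, Bidder 3 bids 5 and Bidder 5 bids 5.
Bid 31: wins, pays 31, utility 31 - 31 = 0.
Bid 12: wins, pays 12, utility 31 - 12 = 19.
So bidding 12 beats truth here (19 > 0).

12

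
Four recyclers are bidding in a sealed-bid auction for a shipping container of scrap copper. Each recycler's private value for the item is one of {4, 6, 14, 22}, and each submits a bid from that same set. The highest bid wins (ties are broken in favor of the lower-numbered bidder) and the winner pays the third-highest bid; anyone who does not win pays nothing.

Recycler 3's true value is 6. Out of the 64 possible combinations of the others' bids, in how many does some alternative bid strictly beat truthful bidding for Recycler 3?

6

Others bid (4, 4, 14): truth gives 0; bid 14 gives 2 > 0. Violating.
Others bid (4, 4, 22): truth gives 0; bid 22 gives 2 > 0. Violating.
Others bid (4, 6, 4): truth gives 0; bid 14 gives 2 > 0. Violating.
Others bid (4, 14, 4): truth gives 0; bid 22 gives 2 > 0. Violating.
Others bid (4, 4, 4): truth gives 2; no alternative beats it.
Others bid (4, 4, 6): truth gives 2; no alternative beats it.
(Checking all 64 profiles: 6 have a profitable deviation, 58 do not.)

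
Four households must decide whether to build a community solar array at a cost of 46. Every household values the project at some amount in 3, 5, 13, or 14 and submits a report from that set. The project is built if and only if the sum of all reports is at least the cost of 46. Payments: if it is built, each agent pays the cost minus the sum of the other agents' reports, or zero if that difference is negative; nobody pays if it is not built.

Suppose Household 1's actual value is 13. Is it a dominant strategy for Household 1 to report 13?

Check each profile of the others' reports and compare truth against every alternative report.
Others report (14, 14, 14): truth gives 9, best alternative gives 9.
Others report (13, 14, 14): truth gives 8, best alternative gives 8.
Others report (14, 13, 14): truth gives 8, best alternative gives 8.
Others report (14, 14, 13): truth gives 8, best alternative gives 8.
Others report (13, 13, 14): truth gives 7, best alternative gives 7.
Others report (13, 14, 13): truth gives 7, best alternative gives 7.
(Remaining 58 profiles checked similarly; truth is weakly best in each.)
In every case the truthful report is at least as good as any alternative, so it is a dominant strategy.

Yes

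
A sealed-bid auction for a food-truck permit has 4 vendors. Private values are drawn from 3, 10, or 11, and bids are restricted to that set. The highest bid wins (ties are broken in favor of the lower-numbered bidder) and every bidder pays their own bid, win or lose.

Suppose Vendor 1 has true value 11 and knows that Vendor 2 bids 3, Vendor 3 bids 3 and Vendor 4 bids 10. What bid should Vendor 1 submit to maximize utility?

10

Bid 3: loses but pays 3, utility -3.
Bid 10: wins, pays 10, utility 11 - 10 = 1.
Bid 11: wins, pays 11, utility 11 - 11 = 0.
The best choice is 10 with utility 1.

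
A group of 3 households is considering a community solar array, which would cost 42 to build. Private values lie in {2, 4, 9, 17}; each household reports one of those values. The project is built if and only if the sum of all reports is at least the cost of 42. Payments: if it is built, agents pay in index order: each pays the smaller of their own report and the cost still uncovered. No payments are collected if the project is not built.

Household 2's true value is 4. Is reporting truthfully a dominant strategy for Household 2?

Yes

Check each profile of the others' reports and compare truth against every alternative report.
Others report (2, 2): truth gives 0, best alternative gives 0.
Others report (2, 4): truth gives 0, best alternative gives 0.
Others report (2, 9): truth gives 0, best alternative gives 0.
Others report (2, 17): truth gives 0, best alternative gives 0.
Others report (4, 2): truth gives 0, best alternative gives 0.
Others report (4, 4): truth gives 0, best alternative gives 0.
(Remaining 10 profiles checked similarly; truth is weakly best in each.)
In every case the truthful report is at least as good as any alternative, so it is a dominant strategy.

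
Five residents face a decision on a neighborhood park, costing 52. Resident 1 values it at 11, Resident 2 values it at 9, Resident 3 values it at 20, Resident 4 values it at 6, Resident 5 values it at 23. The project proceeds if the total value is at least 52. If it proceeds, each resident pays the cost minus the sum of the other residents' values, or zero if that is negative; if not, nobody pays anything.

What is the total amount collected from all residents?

Total value 69 ≥ cost 52, so it is built.
Resident 1: others sum to 58; max(0, 52 - 58) = 0.
Resident 2: others sum to 60; max(0, 52 - 60) = 0.
Resident 3: others sum to 49; max(0, 52 - 49) = 3.
Resident 4: others sum to 63; max(0, 52 - 63) = 0.
Resident 5: others sum to 46; max(0, 52 - 46) = 6.
Total collected = 0 + 0 + 3 + 0 + 6 = 9.

9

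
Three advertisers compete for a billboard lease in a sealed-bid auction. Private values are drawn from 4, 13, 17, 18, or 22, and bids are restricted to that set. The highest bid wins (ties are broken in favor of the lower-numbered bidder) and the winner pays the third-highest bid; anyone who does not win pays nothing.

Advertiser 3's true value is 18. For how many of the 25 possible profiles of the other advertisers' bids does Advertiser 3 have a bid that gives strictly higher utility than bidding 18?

Others bid (4, 18): truth gives 0; bid 22 gives 14 > 0. Violating.
Others bid (13, 18): truth gives 0; bid 22 gives 5 > 0. Violating.
Others bid (17, 18): truth gives 0; bid 22 gives 1 > 0. Violating.
Others bid (18, 4): truth gives 0; bid 22 gives 14 > 0. Violating.
Others bid (4, 4): truth gives 14; no alternative beats it.
Others bid (4, 13): truth gives 14; no alternative beats it.
(Checking all 25 profiles: 6 have a profitable deviation, 19 do not.)

6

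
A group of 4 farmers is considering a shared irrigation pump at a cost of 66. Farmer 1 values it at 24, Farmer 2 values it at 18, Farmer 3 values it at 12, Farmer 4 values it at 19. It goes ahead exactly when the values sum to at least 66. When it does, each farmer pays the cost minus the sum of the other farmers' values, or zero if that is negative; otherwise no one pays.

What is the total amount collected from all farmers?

45

Total value 73 ≥ cost 66, so it is built.
Farmer 1: others sum to 49; max(0, 66 - 49) = 17.
Farmer 2: others sum to 55; max(0, 66 - 55) = 11.
Farmer 3: others sum to 61; max(0, 66 - 61) = 5.
Farmer 4: others sum to 54; max(0, 66 - 54) = 12.
Total collected = 17 + 11 + 5 + 12 = 45.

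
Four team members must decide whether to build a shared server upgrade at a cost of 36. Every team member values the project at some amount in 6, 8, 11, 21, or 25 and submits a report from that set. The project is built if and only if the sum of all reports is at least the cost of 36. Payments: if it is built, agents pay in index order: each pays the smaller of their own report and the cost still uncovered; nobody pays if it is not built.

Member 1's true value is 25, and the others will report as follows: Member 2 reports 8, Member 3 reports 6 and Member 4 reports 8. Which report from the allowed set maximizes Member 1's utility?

Report 6: project not built, utility 0.
Report 8: project not built, utility 0.
Report 11: project not built, utility 0.
Report 21: project built, pays 21, utility 25 - 21 = 4.
Report 25: project built, pays 25, utility 25 - 25 = 0.
The best choice is 21 with utility 4.

21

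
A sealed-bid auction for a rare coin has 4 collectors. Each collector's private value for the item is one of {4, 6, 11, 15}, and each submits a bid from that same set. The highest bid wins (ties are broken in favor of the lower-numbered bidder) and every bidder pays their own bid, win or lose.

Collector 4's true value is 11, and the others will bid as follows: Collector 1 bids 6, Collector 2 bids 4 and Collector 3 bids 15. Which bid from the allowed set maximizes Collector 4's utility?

Bid 4: loses but pays 4, utility -4.
Bid 6: loses but pays 6, utility -6.
Bid 11: loses but pays 11, utility -11.
Bid 15: loses but pays 15, utility -15.
The best choice is 4 with utility -4.

4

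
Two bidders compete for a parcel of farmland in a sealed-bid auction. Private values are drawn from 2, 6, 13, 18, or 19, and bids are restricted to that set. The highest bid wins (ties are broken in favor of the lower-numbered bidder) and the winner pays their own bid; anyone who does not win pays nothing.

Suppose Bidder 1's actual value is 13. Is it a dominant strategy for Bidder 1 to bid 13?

Consider the case where Bidder 2 bids 2.
Truthful bid 13: wins, pays 13, utility 13 - 13 = 0.
Bid 2 instead: wins, pays 2, utility 13 - 2 = 11.
Since 11 > 0, bidding 2 is strictly better here, so truthful bidding is not dominant.

No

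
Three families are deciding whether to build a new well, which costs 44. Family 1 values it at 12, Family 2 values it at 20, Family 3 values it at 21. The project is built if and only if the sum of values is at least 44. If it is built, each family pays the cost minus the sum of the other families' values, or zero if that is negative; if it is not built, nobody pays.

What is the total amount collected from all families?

Total value 53 ≥ cost 44, so it is built.
Family 1: others sum to 41; max(0, 44 - 41) = 3.
Family 2: others sum to 33; max(0, 44 - 33) = 11.
Family 3: others sum to 32; max(0, 44 - 32) = 12.
Total collected = 3 + 11 + 12 = 26.

26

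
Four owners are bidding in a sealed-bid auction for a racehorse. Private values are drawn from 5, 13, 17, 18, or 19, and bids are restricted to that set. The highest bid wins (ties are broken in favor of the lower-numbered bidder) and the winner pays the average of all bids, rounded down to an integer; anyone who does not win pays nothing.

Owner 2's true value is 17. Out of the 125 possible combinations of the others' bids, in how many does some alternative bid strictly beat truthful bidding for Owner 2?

Others bid (5, 5, 5): truth gives 9; bid 13 gives 10 > 9. Violating.
Others bid (5, 5, 13): truth gives 7; bid 13 gives 8 > 7. Violating.
Others bid (5, 5, 18): truth gives 0; bid 18 gives 6 > 0. Violating.
Others bid (5, 5, 19): truth gives 0; bid 19 gives 5 > 0. Violating.
Others bid (5, 5, 17): truth gives 6; no alternative beats it.
Others bid (5, 13, 17): truth gives 4; no alternative beats it.
(Checking all 125 profiles: 57 have a profitable deviation, 68 do not.)

57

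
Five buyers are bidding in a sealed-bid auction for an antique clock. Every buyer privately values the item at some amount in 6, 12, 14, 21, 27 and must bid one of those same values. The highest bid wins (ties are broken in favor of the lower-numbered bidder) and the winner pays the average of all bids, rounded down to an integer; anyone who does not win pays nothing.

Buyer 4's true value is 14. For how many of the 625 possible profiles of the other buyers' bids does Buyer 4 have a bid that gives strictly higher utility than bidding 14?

53

Others bid (6, 6, 6, 21): truth gives 0; bid 21 gives 2 > 0. Violating.
Others bid (6, 6, 12, 21): truth gives 0; bid 21 gives 1 > 0. Violating.
Others bid (6, 6, 14, 6): truth gives 0; bid 21 gives 4 > 0. Violating.
Others bid (6, 6, 14, 12): truth gives 0; bid 21 gives 3 > 0. Violating.
Others bid (6, 6, 6, 6): truth gives 7; no alternative beats it.
Others bid (6, 6, 6, 12): truth gives 6; no alternative beats it.
(Checking all 625 profiles: 53 have a profitable deviation, 572 do not.)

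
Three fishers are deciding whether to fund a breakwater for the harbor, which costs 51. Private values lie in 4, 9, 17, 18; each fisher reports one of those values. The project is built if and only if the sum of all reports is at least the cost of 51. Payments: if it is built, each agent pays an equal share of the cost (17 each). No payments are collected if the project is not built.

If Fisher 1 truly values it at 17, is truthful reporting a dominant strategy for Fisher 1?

Check each profile of the others' reports and compare truth against every alternative report.
Others report (4, 4): truth gives 0, best alternative gives 0.
Others report (4, 9): truth gives 0, best alternative gives 0.
Others report (4, 17): truth gives 0, best alternative gives 0.
Others report (4, 18): truth gives 0, best alternative gives 0.
Others report (9, 4): truth gives 0, best alternative gives 0.
Others report (9, 9): truth gives 0, best alternative gives 0.
(Remaining 10 profiles checked similarly; truth is weakly best in each.)
In every case the truthful report is at least as good as any alternative, so it is a dominant strategy.

Yes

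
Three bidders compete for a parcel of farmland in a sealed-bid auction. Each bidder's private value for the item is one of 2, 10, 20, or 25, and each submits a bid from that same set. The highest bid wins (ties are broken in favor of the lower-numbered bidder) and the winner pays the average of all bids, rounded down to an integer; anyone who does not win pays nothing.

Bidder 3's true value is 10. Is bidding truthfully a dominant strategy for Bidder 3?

Yes

Check each profile of the others' bids and compare truth against every alternative bid.
Others bid (2, 2): truth gives 6, best alternative gives 2.
Others bid (2, 10): truth gives 0, best alternative gives 0.
Others bid (2, 20): truth gives 0, best alternative gives 0.
Others bid (2, 25): truth gives 0, best alternative gives 0.
Others bid (10, 2): truth gives 0, best alternative gives 0.
Others bid (10, 10): truth gives 0, best alternative gives 0.
(Remaining 10 profiles checked similarly; truth is weakly best in each.)
In every case the truthful bid is at least as good as any alternative, so it is a dominant strategy.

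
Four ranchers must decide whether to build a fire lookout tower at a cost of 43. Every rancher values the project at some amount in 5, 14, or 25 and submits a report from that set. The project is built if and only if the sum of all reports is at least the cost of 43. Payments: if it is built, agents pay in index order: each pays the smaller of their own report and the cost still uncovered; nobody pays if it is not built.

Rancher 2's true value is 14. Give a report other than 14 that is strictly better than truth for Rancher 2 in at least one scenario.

5

Suppose Rancher 1 reports 5, Rancher 3 reports 14 and Rancher 4 reports 25.
Report 14: project built, pays 14, utility 14 - 14 = 0.
Report 5: project built, pays 5, utility 14 - 5 = 9.
So reporting 5 beats truth here (9 > 0).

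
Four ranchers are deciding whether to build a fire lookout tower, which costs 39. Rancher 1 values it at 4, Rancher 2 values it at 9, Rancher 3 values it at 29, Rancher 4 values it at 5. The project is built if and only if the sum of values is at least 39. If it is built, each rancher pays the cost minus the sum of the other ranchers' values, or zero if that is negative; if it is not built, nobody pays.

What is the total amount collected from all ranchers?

22

Total value 47 ≥ cost 39, so it is built.
Rancher 1: others sum to 43; max(0, 39 - 43) = 0.
Rancher 2: others sum to 38; max(0, 39 - 38) = 1.
Rancher 3: others sum to 18; max(0, 39 - 18) = 21.
Rancher 4: others sum to 42; max(0, 39 - 42) = 0.
Total collected = 0 + 1 + 21 + 0 = 22.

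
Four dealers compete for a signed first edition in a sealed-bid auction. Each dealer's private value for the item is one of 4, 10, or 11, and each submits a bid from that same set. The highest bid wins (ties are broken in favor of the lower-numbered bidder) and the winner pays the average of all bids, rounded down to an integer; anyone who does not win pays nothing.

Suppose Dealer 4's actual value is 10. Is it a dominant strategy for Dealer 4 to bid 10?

Consider the case where Dealer 1 bids 4, Dealer 2 bids 4 and Dealer 3 bids 10.
Truthful bid 10: loses, pays 0, utility 0.
Bid 11 instead: wins, pays 7, utility 10 - 7 = 3.
Since 3 > 0, bidding 11 is strictly better here, so truthful bidding is not dominant.

No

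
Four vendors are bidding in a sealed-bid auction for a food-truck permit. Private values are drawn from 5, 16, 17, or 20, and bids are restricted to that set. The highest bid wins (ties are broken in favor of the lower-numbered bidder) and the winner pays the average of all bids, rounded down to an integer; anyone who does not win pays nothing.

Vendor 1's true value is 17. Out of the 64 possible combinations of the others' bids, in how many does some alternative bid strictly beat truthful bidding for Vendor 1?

Others bid (5, 5, 5): truth gives 9; bid 5 gives 12 > 9. Violating.
Others bid (5, 5, 20): truth gives 0; bid 20 gives 5 > 0. Violating.
Others bid (5, 16, 20): truth gives 0; bid 20 gives 2 > 0. Violating.
Others bid (5, 17, 20): truth gives 0; bid 20 gives 2 > 0. Violating.
Others bid (5, 5, 16): truth gives 7; no alternative beats it.
Others bid (5, 5, 17): truth gives 6; no alternative beats it.
(Checking all 64 profiles: 19 have a profitable deviation, 45 do not.)

19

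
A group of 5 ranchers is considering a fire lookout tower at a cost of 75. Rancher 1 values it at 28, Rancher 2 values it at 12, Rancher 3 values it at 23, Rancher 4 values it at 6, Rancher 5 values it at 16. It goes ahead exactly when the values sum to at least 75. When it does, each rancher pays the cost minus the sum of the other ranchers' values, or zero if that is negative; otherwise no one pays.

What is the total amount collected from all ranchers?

Total value 85 ≥ cost 75, so it is built.
Rancher 1: others sum to 57; max(0, 75 - 57) = 18.
Rancher 2: others sum to 73; max(0, 75 - 73) = 2.
Rancher 3: others sum to 62; max(0, 75 - 62) = 13.
Rancher 4: others sum to 79; max(0, 75 - 79) = 0.
Rancher 5: others sum to 69; max(0, 75 - 69) = 6.
Total collected = 18 + 2 + 13 + 0 + 6 = 39.

39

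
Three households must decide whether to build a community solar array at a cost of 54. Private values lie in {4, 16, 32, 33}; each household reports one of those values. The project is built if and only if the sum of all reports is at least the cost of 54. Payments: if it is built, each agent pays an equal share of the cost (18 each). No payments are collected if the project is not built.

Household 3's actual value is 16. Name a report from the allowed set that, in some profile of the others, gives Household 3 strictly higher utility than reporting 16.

Suppose Household 1 reports 16 and Household 2 reports 32.
Report 16: project built, pays 18, utility 16 - 18 = -2.
Report 4: project not built, utility 0.
So reporting 4 beats truth here (0 > -2).

4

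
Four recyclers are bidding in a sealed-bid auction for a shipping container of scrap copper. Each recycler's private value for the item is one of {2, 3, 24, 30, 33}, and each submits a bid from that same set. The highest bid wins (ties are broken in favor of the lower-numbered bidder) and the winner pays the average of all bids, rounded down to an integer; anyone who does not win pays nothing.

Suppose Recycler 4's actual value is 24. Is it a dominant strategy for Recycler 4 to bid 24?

Consider the case where Recycler 1 bids 2, Recycler 2 bids 2 and Recycler 3 bids 2.
Truthful bid 24: wins, pays 7, utility 24 - 7 = 17.
Bid 3 instead: wins, pays 2, utility 24 - 2 = 22.
Since 22 > 17, bidding 3 is strictly better here, so truthful bidding is not dominant.

No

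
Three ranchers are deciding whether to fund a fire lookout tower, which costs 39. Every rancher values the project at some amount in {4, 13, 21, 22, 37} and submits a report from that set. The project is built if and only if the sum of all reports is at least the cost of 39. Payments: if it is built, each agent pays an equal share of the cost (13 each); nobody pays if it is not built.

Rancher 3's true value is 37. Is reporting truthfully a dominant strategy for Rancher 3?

Check each profile of the others' reports and compare truth against every alternative report.
Others report (4, 4): truth gives 24, best alternative gives 0.
Others report (4, 13): truth gives 24, best alternative gives 24.
Others report (4, 21): truth gives 24, best alternative gives 24.
Others report (4, 22): truth gives 24, best alternative gives 24.
Others report (4, 37): truth gives 24, best alternative gives 24.
Others report (13, 4): truth gives 24, best alternative gives 24.
(Remaining 19 profiles checked similarly; truth is weakly best in each.)
In every case the truthful report is at least as good as any alternative, so it is a dominant strategy.

Yes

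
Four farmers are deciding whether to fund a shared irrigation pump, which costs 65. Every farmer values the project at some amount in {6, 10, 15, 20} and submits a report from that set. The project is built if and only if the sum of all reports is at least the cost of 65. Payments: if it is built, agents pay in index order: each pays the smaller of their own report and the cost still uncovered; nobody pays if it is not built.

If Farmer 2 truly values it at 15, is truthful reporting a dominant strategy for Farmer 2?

Consider the case where Farmer 1 reports 15, Farmer 3 reports 20 and Farmer 4 reports 20.
Truthful report 15: project built, pays 15, utility 15 - 15 = 0.
Report 10 instead: project built, pays 10, utility 15 - 10 = 5.
Since 5 > 0, reporting 10 is strictly better here, so truthful reporting is not dominant.

No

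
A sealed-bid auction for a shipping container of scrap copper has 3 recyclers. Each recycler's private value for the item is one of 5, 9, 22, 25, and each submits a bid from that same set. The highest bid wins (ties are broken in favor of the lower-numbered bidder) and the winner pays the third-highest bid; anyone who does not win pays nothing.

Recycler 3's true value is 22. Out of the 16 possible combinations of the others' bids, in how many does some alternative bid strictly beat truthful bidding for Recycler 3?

4

Others bid (5, 22): truth gives 0; bid 25 gives 17 > 0. Violating.
Others bid (9, 22): truth gives 0; bid 25 gives 13 > 0. Violating.
Others bid (22, 5): truth gives 0; bid 25 gives 17 > 0. Violating.
Others bid (22, 9): truth gives 0; bid 25 gives 13 > 0. Violating.
Others bid (5, 5): truth gives 17; no alternative beats it.
Others bid (5, 9): truth gives 17; no alternative beats it.
(Checking all 16 profiles: 4 have a profitable deviation, 12 do not.)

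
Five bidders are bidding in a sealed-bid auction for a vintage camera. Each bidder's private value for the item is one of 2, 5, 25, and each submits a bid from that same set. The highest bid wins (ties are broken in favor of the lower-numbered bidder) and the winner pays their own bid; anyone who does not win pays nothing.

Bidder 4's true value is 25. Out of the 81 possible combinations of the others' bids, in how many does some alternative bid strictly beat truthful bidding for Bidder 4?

Others bid (2, 2, 2, 2): truth gives 0; bid 5 gives 20 > 0. Violating.
Others bid (2, 2, 2, 5): truth gives 0; bid 5 gives 20 > 0. Violating.
Others bid (2, 2, 2, 25): truth gives 0; no alternative beats it.
Others bid (2, 2, 5, 2): truth gives 0; no alternative beats it.
(Checking all 81 profiles: 2 have a profitable deviation, 79 do not.)

2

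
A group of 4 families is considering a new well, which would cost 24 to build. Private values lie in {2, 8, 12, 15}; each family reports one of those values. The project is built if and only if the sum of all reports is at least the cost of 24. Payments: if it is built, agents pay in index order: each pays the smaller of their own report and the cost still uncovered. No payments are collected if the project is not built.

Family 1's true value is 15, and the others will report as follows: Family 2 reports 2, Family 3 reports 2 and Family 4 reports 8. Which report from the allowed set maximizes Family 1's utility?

12

Report 2: project not built, utility 0.
Report 8: project not built, utility 0.
Report 12: project built, pays 12, utility 15 - 12 = 3.
Report 15: project built, pays 15, utility 15 - 15 = 0.
The best choice is 12 with utility 3.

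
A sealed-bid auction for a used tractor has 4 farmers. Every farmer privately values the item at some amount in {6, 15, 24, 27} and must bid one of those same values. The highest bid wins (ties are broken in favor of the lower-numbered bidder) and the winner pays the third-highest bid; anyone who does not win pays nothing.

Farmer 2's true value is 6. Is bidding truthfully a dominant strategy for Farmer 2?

Yes

Check each profile of the others' bids and compare truth against every alternative bid.
Others bid (6, 15, 15): truth gives 0, best alternative gives -9.
Others bid (6, 6, 6): truth gives 0, best alternative gives 0.
Others bid (6, 6, 15): truth gives 0, best alternative gives 0.
Others bid (6, 6, 24): truth gives 0, best alternative gives 0.
Others bid (6, 6, 27): truth gives 0, best alternative gives 0.
Others bid (6, 15, 6): truth gives 0, best alternative gives 0.
(Remaining 58 profiles checked similarly; truth is weakly best in each.)
In every case the truthful bid is at least as good as any alternative, so it is a dominant strategy.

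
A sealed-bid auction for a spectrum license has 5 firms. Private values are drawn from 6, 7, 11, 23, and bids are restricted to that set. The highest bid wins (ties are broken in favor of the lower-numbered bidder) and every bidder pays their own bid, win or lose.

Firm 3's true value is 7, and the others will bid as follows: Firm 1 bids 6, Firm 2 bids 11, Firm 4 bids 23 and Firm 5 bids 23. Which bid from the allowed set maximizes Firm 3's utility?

6

Bid 6: loses but pays 6, utility -6.
Bid 7: loses but pays 7, utility -7.
Bid 11: loses but pays 11, utility -11.
Bid 23: wins, pays 23, utility 7 - 23 = -16.
The best choice is 6 with utility -6.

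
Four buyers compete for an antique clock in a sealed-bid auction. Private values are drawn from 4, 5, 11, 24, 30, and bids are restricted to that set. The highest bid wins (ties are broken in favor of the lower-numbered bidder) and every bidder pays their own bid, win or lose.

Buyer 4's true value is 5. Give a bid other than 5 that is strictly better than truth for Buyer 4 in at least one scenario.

Suppose Buyer 1 bids 4, Buyer 2 bids 4 and Buyer 3 bids 5.
Bid 5: loses but pays 5, utility -5.
Bid 4: loses but pays 4, utility -4.
So bidding 4 beats truth here (-4 > -5).

4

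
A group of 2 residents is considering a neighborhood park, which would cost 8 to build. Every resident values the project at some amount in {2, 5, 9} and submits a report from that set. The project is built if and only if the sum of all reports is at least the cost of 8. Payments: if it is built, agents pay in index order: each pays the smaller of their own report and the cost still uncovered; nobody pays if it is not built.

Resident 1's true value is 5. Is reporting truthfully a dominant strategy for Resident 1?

Consider the case where Resident 2 reports 9.
Truthful report 5: project built, pays 5, utility 5 - 5 = 0.
Report 2 instead: project built, pays 2, utility 5 - 2 = 3.
Since 3 > 0, reporting 2 is strictly better here, so truthful reporting is not dominant.

No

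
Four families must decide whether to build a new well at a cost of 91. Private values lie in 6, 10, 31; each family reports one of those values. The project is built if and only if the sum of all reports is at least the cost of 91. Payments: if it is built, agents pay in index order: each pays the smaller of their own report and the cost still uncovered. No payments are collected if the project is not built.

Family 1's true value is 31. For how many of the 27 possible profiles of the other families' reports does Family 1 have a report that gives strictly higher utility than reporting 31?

1

Others report (31, 31, 31): truth gives 0; report 6 gives 25 > 0. Violating.
Others report (6, 6, 6): truth gives 0; no alternative beats it.
Others report (6, 6, 10): truth gives 0; no alternative beats it.
(Checking all 27 profiles: 1 has a profitable deviation, 26 do not.)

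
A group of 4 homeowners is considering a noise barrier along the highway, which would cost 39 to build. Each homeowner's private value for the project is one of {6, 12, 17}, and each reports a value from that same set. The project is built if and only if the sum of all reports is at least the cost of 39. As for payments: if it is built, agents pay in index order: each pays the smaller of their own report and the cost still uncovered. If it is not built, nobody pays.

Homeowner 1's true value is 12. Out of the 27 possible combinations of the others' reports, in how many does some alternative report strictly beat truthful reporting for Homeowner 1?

Others report (6, 12, 17): truth gives 0; report 6 gives 6 > 0. Violating.
Others report (6, 17, 12): truth gives 0; report 6 gives 6 > 0. Violating.
Others report (6, 17, 17): truth gives 0; report 6 gives 6 > 0. Violating.
Others report (12, 6, 17): truth gives 0; report 6 gives 6 > 0. Violating.
Others report (6, 6, 6): truth gives 0; no alternative beats it.
Others report (6, 6, 12): truth gives 0; no alternative beats it.
(Checking all 27 profiles: 17 have a profitable deviation, 10 do not.)

17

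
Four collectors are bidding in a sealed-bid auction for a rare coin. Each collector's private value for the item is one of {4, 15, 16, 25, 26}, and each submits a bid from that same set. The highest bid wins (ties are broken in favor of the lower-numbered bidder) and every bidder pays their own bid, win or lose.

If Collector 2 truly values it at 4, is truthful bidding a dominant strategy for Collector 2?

Yes

Check each profile of the others' bids and compare truth against every alternative bid.
Others bid (4, 4, 25): truth gives -4, best alternative gives -15.
Others bid (4, 4, 26): truth gives -4, best alternative gives -15.
Others bid (4, 15, 25): truth gives -4, best alternative gives -15.
Others bid (4, 15, 26): truth gives -4, best alternative gives -15.
Others bid (4, 16, 25): truth gives -4, best alternative gives -15.
Others bid (4, 16, 26): truth gives -4, best alternative gives -15.
(Remaining 119 profiles checked similarly; truth is weakly best in each.)
In every case the truthful bid is at least as good as any alternative, so it is a dominant strategy.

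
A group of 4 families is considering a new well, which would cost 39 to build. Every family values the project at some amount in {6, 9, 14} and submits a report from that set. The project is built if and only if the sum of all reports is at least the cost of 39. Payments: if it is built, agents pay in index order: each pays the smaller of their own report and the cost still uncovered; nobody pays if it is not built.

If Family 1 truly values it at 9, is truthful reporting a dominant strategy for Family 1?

No

Consider the case where Family 2 reports 6, Family 3 reports 14 and Family 4 reports 14.
Truthful report 9: project built, pays 9, utility 9 - 9 = 0.
Report 6 instead: project built, pays 6, utility 9 - 6 = 3.
Since 3 > 0, reporting 6 is strictly better here, so truthful reporting is not dominant.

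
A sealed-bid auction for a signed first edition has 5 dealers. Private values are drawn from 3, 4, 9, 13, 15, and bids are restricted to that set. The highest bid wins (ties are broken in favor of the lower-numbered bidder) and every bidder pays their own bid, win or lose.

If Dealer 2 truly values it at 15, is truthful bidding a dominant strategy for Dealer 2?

No

Consider the case where Dealer 1 bids 3, Dealer 3 bids 3, Dealer 4 bids 3 and Dealer 5 bids 3.
Truthful bid 15: wins, pays 15, utility 15 - 15 = 0.
Bid 4 instead: wins, pays 4, utility 15 - 4 = 11.
Since 11 > 0, bidding 4 is strictly better here, so truthful bidding is not dominant.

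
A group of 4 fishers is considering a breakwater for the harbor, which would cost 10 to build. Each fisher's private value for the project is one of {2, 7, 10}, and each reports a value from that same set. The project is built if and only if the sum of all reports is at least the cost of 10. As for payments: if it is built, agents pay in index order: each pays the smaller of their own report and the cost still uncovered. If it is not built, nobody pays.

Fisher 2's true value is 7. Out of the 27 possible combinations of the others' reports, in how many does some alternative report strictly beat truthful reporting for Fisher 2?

17

Others report (2, 2, 7): truth gives 0; report 2 gives 5 > 0. Violating.
Others report (2, 2, 10): truth gives 0; report 2 gives 5 > 0. Violating.
Others report (2, 7, 2): truth gives 0; report 2 gives 5 > 0. Violating.
Others report (2, 7, 7): truth gives 0; report 2 gives 5 > 0. Violating.
Others report (2, 2, 2): truth gives 0; no alternative beats it.
Others report (10, 2, 2): truth gives 7; no alternative beats it.
(Checking all 27 profiles: 17 have a profitable deviation, 10 do not.)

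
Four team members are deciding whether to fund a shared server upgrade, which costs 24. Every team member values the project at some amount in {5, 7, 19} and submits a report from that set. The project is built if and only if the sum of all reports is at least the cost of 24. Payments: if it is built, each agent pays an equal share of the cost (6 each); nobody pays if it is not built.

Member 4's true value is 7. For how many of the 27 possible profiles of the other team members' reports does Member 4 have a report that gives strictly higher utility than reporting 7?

1

Others report (5, 5, 5): truth gives 0; report 19 gives 1 > 0. Violating.
Others report (5, 5, 7): truth gives 1; no alternative beats it.
Others report (5, 5, 19): truth gives 1; no alternative beats it.
(Checking all 27 profiles: 1 has a profitable deviation, 26 do not.)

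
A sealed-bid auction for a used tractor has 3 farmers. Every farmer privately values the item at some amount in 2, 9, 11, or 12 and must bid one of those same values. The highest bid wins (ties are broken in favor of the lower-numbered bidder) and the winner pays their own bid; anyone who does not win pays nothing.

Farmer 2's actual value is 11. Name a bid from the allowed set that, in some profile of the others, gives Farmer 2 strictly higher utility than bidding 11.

9

Suppose Farmer 1 bids 2 and Farmer 3 bids 2.
Bid 11: wins, pays 11, utility 11 - 11 = 0.
Bid 9: wins, pays 9, utility 11 - 9 = 2.
So bidding 9 beats truth here (2 > 0).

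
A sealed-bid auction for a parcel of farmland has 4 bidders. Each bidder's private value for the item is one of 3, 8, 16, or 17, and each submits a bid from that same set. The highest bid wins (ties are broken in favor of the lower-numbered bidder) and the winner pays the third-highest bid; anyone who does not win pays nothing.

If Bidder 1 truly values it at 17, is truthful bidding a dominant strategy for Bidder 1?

Check each profile of the others' bids and compare truth against every alternative bid.
Others bid (3, 3, 17): truth gives 14, best alternative gives 0.
Others bid (3, 17, 3): truth gives 14, best alternative gives 0.
Others bid (17, 3, 3): truth gives 14, best alternative gives 0.
Others bid (3, 8, 17): truth gives 9, best alternative gives 0.
Others bid (3, 17, 8): truth gives 9, best alternative gives 0.
Others bid (8, 3, 17): truth gives 9, best alternative gives 0.
(Remaining 58 profiles checked similarly; truth is weakly best in each.)
In every case the truthful bid is at least as good as any alternative, so it is a dominant strategy.

Yes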